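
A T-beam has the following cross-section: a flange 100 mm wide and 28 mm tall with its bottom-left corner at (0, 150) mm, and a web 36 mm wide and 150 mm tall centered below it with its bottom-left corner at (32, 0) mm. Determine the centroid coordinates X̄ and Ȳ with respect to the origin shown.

X̄ = 50.00 mm, Ȳ = 105.39 mm

Part | A | x̄ᵢ | ȳᵢ | A·x̄ᵢ | A·ȳᵢ
web | 5400.00 | 50.00 | 75.00 | 270000.00 | 405000.00
flange | 2800.00 | 50.00 | 164.00 | 140000.00 | 459200.00
Σ | 8200.00 |  |  | 410000.00 | 864200.00
X̄ = 410000.00 / 8200.00 = 50.00 mm
Ȳ = 864200.00 / 8200.00 = 105.39 mm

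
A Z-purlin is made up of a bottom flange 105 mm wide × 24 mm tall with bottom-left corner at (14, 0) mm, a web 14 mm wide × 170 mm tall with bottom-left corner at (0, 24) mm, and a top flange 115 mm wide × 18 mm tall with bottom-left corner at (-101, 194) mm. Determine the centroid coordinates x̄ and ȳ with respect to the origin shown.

Part | A | x̄ᵢ | ȳᵢ | A·x̄ᵢ | A·ȳᵢ
bottom flange | 2520.00 | 66.50 | 12.00 | 167580.00 | 30240.00
web | 2380.00 | 7.00 | 109.00 | 16660.00 | 259420.00
top flange | 2070.00 | -43.50 | 203.00 | -90045.00 | 420210.00
Σ | 6970.00 |  |  | 94195.00 | 709870.00
x̄ = 94195.00 / 6970.00 = 13.51 mm
ȳ = 709870.00 / 6970.00 = 101.85 mm

x̄ = 13.51 mm, ȳ = 101.85 mm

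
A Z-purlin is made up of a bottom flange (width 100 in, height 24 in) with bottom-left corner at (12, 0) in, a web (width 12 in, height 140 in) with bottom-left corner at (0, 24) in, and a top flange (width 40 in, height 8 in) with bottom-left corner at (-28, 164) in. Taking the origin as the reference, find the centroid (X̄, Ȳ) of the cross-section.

Part | A | x̄ᵢ | ȳᵢ | A·x̄ᵢ | A·ȳᵢ
bottom flange | 2400.00 | 62.00 | 12.00 | 148800.00 | 28800.00
web | 1680.00 | 6.00 | 94.00 | 10080.00 | 157920.00
top flange | 320.00 | -8.00 | 168.00 | -2560.00 | 53760.00
Σ | 4400.00 |  |  | 156320.00 | 240480.00
X̄ = 156320.00 / 4400.00 = 35.53 in
Ȳ = 240480.00 / 4400.00 = 54.65 in

X̄ = 35.53 in, Ȳ = 54.65 in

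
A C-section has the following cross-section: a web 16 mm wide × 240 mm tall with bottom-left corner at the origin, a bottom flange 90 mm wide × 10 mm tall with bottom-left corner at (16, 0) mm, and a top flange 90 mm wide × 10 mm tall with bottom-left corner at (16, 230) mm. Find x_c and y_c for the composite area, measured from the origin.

web: A = 16 × 240 = 3840.00, centroid at (8.00, 120.00).
bottom flange: A = 90 × 10 = 900.00, centroid at (61.00, 5.00).
top flange: A = 90 × 10 = 900.00, centroid at (61.00, 235.00).
ΣA = 5640.00 mm²
ΣAx_c = (3840.00)(8.00) + (900.00)(61.00) + (900.00)(61.00) = 140520.00 mm³
ΣAy_c = (3840.00)(120.00) + (900.00)(5.00) + (900.00)(235.00) = 676800.00 mm³
x_c = 140520.00 / 5640.00 = 24.91 mm
y_c = 676800.00 / 5640.00 = 120.00 mm

x_c = 24.91 mm, y_c = 120.00 mm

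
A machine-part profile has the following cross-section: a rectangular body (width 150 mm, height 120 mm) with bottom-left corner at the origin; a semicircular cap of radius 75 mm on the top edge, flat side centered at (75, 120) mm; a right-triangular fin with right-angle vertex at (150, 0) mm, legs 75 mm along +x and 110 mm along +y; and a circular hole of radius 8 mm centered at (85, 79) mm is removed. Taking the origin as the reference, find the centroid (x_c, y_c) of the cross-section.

Part | A | x̄ᵢ | ȳᵢ | A·x̄ᵢ | A·ȳᵢ
rectangular body | 18000.00 | 75.00 | 60.00 | 1350000.00 | 1080000.00
semicircular top | 8835.73 | 75.00 | 151.83 | 662679.70 | 1341537.52
triangular fin | 4125.00 | 175.00 | 36.67 | 721875.00 | 151250.00
hole | -201.06 | 85.00 | 79.00 | -17090.26 | -15883.89
Σ | 30759.67 |  |  | 2717464.44 | 2556903.63
x_c = 2717464.44 / 30759.67 = 88.35 mm
y_c = 2556903.63 / 30759.67 = 83.13 mm

x_c = 88.35 mm, y_c = 83.13 mm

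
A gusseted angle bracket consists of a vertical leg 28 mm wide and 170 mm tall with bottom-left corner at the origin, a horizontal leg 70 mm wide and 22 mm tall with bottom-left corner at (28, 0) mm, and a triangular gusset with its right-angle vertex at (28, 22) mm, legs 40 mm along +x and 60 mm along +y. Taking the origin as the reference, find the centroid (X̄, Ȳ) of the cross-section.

X̄ = 28.43 mm, Ȳ = 62.93 mm

vertical leg: A = 28 × 170 = 4760.00, centroid at (14.00, 85.00).
horizontal leg: A = 70 × 22 = 1540.00, centroid at (63.00, 11.00).
gusset: A = ½·40·60 = 1200.00, centroid at (41.33, 42.00).
ΣA = 7500.00 mm², ΣAX̄ = 213260.00 mm³, ΣAȲ = 471940.00 mm³.
X̄ = 213260.00/7500.00 = 28.43 mm; Ȳ = 471940.00/7500.00 = 62.93 mm.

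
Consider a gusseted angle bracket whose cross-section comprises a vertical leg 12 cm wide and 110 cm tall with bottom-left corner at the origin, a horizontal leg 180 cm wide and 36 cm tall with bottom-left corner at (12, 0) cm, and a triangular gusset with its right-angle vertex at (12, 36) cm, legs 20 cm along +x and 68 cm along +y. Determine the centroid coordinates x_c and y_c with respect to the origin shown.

x_c = 80.37 cm, y_c = 27.02 cm

vertical leg: A = 12 × 110 = 1320.00, centroid at (6.00, 55.00).
horizontal leg: A = 180 × 36 = 6480.00, centroid at (102.00, 18.00).
gusset: A = ½·20·68 = 680.00, centroid at (18.67, 58.67).
ΣA = 8480.00 cm²
ΣAx_c = (1320.00)(6.00) + (6480.00)(102.00) + (680.00)(18.67) = 681573.33 cm³
ΣAy_c = (1320.00)(55.00) + (6480.00)(18.00) + (680.00)(58.67) = 229133.33 cm³
x_c = 681573.33 / 8480.00 = 80.37 cm
y_c = 229133.33 / 8480.00 = 27.02 cm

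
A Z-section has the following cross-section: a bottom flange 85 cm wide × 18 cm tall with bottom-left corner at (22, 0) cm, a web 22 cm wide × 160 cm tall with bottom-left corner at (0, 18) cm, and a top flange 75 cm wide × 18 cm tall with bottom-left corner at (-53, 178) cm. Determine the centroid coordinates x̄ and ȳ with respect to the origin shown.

x̄ = 18.20 cm, ȳ = 95.50 cm

bottom flange: A = 85 × 18 = 1530.00, centroid at (64.50, 9.00).
web: A = 22 × 160 = 3520.00, centroid at (11.00, 98.00).
top flange: A = 75 × 18 = 1350.00, centroid at (-15.50, 187.00).
ΣA = 6400.00 cm²
ΣAx̄ = (1530.00)(64.50) + (3520.00)(11.00) + (1350.00)(-15.50) = 116480.00 cm³
ΣAȳ = (1530.00)(9.00) + (3520.00)(98.00) + (1350.00)(187.00) = 611180.00 cm³
x̄ = 116480.00 / 6400.00 = 18.20 cm
ȳ = 611180.00 / 6400.00 = 95.50 cm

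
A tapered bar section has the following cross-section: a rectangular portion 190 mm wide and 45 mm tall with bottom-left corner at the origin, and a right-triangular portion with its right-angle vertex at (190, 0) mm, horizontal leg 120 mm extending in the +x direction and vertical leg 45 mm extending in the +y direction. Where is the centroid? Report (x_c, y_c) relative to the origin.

rectangular portion: A = 190 × 45 = 8550.00, centroid at (95.00, 22.50).
triangular portion: A = ½·120·45 = 2700.00, centroid at (230.00, 15.00).
ΣA = 11250.00 mm²
ΣAx_c = (8550.00)(95.00) + (2700.00)(230.00) = 1433250.00 mm³
ΣAy_c = (8550.00)(22.50) + (2700.00)(15.00) = 232875.00 mm³
x_c = 1433250.00 / 11250.00 = 127.40 mm
y_c = 232875.00 / 11250.00 = 20.70 mm

x_c = 127.40 mm, y_c = 20.70 mm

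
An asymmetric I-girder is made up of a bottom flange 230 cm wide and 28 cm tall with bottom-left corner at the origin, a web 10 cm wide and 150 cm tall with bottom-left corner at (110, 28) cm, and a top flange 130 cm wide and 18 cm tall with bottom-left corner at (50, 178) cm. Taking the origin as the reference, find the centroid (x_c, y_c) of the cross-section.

bottom flange: A = 230 × 28 = 6440.00, centroid at (115.00, 14.00).
web: A = 10 × 150 = 1500.00, centroid at (115.00, 103.00).
top flange: A = 130 × 18 = 2340.00, centroid at (115.00, 187.00).
ΣA = 10280.00 cm², ΣAx_c = 1182200.00 cm³, ΣAy_c = 682240.00 cm³.
x_c = 1182200.00/10280.00 = 115.00 cm; y_c = 682240.00/10280.00 = 66.37 cm.

x_c = 115.00 cm, y_c = 66.37 cm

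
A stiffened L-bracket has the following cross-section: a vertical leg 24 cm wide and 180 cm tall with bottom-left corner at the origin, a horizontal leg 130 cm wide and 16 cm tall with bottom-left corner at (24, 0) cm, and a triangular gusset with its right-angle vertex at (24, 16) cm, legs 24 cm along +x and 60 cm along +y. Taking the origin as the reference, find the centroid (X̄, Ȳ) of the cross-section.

X̄ = 36.52 cm, Ȳ = 60.58 cm

Part | A | x̄ᵢ | ȳᵢ | A·x̄ᵢ | A·ȳᵢ
vertical leg | 4320.00 | 12.00 | 90.00 | 51840.00 | 388800.00
horizontal leg | 2080.00 | 89.00 | 8.00 | 185120.00 | 16640.00
gusset | 720.00 | 32.00 | 36.00 | 23040.00 | 25920.00
Σ | 7120.00 |  |  | 260000.00 | 431360.00
X̄ = 260000.00 / 7120.00 = 36.52 cm
Ȳ = 431360.00 / 7120.00 = 60.58 cm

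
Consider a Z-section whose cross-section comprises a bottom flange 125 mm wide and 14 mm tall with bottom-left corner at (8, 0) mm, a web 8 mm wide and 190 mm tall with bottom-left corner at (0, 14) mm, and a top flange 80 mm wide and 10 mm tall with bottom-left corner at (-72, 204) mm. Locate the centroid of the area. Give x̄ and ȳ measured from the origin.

x̄ = 25.52 mm, ȳ = 84.80 mm

bottom flange: A = 125 × 14 = 1750.00, centroid at (70.50, 7.00).
web: A = 8 × 190 = 1520.00, centroid at (4.00, 109.00).
top flange: A = 80 × 10 = 800.00, centroid at (-32.00, 209.00).
ΣA = 4070.00 mm²
ΣAx̄ = (1750.00)(70.50) + (1520.00)(4.00) + (800.00)(-32.00) = 103855.00 mm³
ΣAȳ = (1750.00)(7.00) + (1520.00)(109.00) + (800.00)(209.00) = 345130.00 mm³
x̄ = 103855.00 / 4070.00 = 25.52 mm
ȳ = 345130.00 / 4070.00 = 84.80 mm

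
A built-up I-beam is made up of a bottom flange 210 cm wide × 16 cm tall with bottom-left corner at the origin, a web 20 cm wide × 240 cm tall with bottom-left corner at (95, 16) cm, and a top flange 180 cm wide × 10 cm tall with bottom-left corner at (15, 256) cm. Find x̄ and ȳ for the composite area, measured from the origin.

x̄ = 105.00 cm, ȳ = 115.41 cm

bottom flange: A = 210 × 16 = 3360.00, centroid at (105.00, 8.00).
web: A = 20 × 240 = 4800.00, centroid at (105.00, 136.00).
top flange: A = 180 × 10 = 1800.00, centroid at (105.00, 261.00).
ΣA = 9960.00 cm², ΣAx̄ = 1045800.00 cm³, ΣAȳ = 1149480.00 cm³.
x̄ = 1045800.00/9960.00 = 105.00 cm; ȳ = 1149480.00/9960.00 = 115.41 cm.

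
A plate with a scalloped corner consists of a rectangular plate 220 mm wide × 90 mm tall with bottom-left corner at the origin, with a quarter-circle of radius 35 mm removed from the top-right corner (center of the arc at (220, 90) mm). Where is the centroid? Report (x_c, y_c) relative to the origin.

x_c = 105.14 mm, y_c = 43.46 mm

plate: A = 220 × 90 = 19800.00, centroid at (110.00, 45.00).
removed quarter-circle: A = −¼π·35² = -962.11, centroid at (205.15, 75.15).
ΣA = 18837.89 mm², ΣAx_c = 1980626.86 mm³, ΣAy_c = 818701.52 mm³.
x_c = 1980626.86/18837.89 = 105.14 mm; y_c = 818701.52/18837.89 = 43.46 mm.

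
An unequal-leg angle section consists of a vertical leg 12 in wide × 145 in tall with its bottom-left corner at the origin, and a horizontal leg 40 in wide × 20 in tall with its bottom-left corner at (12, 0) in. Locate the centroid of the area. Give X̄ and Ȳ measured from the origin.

Part | A | x̄ᵢ | ȳᵢ | A·x̄ᵢ | A·ȳᵢ
vertical leg | 1740.00 | 6.00 | 72.50 | 10440.00 | 126150.00
horizontal leg | 800.00 | 32.00 | 10.00 | 25600.00 | 8000.00
Σ | 2540.00 |  |  | 36040.00 | 134150.00
X̄ = 36040.00 / 2540.00 = 14.19 in
Ȳ = 134150.00 / 2540.00 = 52.81 in

X̄ = 14.19 in, Ȳ = 52.81 in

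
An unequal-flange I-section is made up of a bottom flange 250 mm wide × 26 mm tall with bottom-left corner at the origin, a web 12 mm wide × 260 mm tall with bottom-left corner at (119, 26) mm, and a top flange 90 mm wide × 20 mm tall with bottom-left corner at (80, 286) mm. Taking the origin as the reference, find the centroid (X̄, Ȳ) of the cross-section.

X̄ = 125.00 mm, Ȳ = 96.67 mm

Part | A | x̄ᵢ | ȳᵢ | A·x̄ᵢ | A·ȳᵢ
bottom flange | 6500.00 | 125.00 | 13.00 | 812500.00 | 84500.00
web | 3120.00 | 125.00 | 156.00 | 390000.00 | 486720.00
top flange | 1800.00 | 125.00 | 296.00 | 225000.00 | 532800.00
Σ | 11420.00 |  |  | 1427500.00 | 1104020.00
X̄ = 1427500.00 / 11420.00 = 125.00 mm
Ȳ = 1104020.00 / 11420.00 = 96.67 mm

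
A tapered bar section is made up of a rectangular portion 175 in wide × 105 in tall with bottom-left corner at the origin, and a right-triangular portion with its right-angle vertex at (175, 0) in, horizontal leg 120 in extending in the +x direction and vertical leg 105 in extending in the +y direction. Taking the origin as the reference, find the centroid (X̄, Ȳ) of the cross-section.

rectangular portion: A = 175 × 105 = 18375.00, centroid at (87.50, 52.50).
triangular portion: A = ½·120·105 = 6300.00, centroid at (215.00, 35.00).
ΣA = 24675.00 in², ΣAX̄ = 2962312.50 in³, ΣAȲ = 1185187.50 in³.
X̄ = 2962312.50/24675.00 = 120.05 in; Ȳ = 1185187.50/24675.00 = 48.03 in.

X̄ = 120.05 in, Ȳ = 48.03 in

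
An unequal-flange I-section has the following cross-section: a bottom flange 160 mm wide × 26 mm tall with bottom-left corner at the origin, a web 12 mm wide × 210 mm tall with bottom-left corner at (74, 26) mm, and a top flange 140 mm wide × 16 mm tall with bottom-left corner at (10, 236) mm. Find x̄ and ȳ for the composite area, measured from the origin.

x̄ = 80.00 mm, ȳ = 104.35 mm

bottom flange: A = 160 × 26 = 4160.00, centroid at (80.00, 13.00).
web: A = 12 × 210 = 2520.00, centroid at (80.00, 131.00).
top flange: A = 140 × 16 = 2240.00, centroid at (80.00, 244.00).
ΣA = 8920.00 mm², ΣAx̄ = 713600.00 mm³, ΣAȳ = 930760.00 mm³.
x̄ = 713600.00/8920.00 = 80.00 mm; ȳ = 930760.00/8920.00 = 104.35 mm.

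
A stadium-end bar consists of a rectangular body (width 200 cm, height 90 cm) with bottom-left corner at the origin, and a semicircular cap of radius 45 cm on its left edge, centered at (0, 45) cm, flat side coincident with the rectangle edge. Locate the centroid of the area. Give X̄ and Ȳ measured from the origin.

Part | A | x̄ᵢ | ȳᵢ | A·x̄ᵢ | A·ȳᵢ
rectangular body | 18000.00 | 100.00 | 45.00 | 1800000.00 | 810000.00
semicircular end | 3180.86 | -19.10 | 45.00 | -60750.00 | 143138.82
Σ | 21180.86 |  |  | 1739250.00 | 953138.82
X̄ = 1739250.00 / 21180.86 = 82.11 cm
Ȳ = 953138.82 / 21180.86 = 45.00 cm

X̄ = 82.11 cm, Ȳ = 45.00 cm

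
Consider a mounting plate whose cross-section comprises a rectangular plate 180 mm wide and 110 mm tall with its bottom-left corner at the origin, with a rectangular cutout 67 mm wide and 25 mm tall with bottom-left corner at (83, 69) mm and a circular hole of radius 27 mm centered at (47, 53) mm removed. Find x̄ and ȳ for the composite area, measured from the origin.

Part | A | x̄ᵢ | ȳᵢ | A·x̄ᵢ | A·ȳᵢ
plate | 19800.00 | 90.00 | 55.00 | 1782000.00 | 1089000.00
hole 1 | -1675.00 | 116.50 | 81.50 | -195137.50 | -136512.50
hole 2 | -2290.22 | 47.00 | 53.00 | -107640.39 | -121381.72
Σ | 15834.78 |  |  | 1479222.11 | 831105.78
x̄ = 1479222.11 / 15834.78 = 93.42 mm
ȳ = 831105.78 / 15834.78 = 52.49 mm

x̄ = 93.42 mm, ȳ = 52.49 mm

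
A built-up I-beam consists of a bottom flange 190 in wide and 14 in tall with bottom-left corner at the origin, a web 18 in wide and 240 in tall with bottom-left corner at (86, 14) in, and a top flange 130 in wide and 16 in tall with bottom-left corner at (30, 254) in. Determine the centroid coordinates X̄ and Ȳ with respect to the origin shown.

X̄ = 95.00 in, Ȳ = 126.10 in

Part | A | x̄ᵢ | ȳᵢ | A·x̄ᵢ | A·ȳᵢ
bottom flange | 2660.00 | 95.00 | 7.00 | 252700.00 | 18620.00
web | 4320.00 | 95.00 | 134.00 | 410400.00 | 578880.00
top flange | 2080.00 | 95.00 | 262.00 | 197600.00 | 544960.00
Σ | 9060.00 |  |  | 860700.00 | 1142460.00
X̄ = 860700.00 / 9060.00 = 95.00 in
Ȳ = 1142460.00 / 9060.00 = 126.10 in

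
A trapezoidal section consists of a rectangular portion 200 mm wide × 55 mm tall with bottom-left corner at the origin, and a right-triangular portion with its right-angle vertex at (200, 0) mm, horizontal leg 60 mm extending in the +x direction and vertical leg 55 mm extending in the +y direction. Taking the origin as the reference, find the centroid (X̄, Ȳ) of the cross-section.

rectangular portion: A = 200 × 55 = 11000.00, centroid at (100.00, 27.50).
triangular portion: A = ½·60·55 = 1650.00, centroid at (220.00, 18.33).
ΣA = 12650.00 mm², ΣAX̄ = 1463000.00 mm³, ΣAȲ = 332750.00 mm³.
X̄ = 1463000.00/12650.00 = 115.65 mm; Ȳ = 332750.00/12650.00 = 26.30 mm.

X̄ = 115.65 mm, Ȳ = 26.30 mm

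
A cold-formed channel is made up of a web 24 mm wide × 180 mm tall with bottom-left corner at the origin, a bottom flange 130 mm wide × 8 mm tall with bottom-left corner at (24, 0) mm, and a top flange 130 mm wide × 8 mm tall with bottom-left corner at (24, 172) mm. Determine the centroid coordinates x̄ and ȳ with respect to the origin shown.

Part | A | x̄ᵢ | ȳᵢ | A·x̄ᵢ | A·ȳᵢ
web | 4320.00 | 12.00 | 90.00 | 51840.00 | 388800.00
bottom flange | 1040.00 | 89.00 | 4.00 | 92560.00 | 4160.00
top flange | 1040.00 | 89.00 | 176.00 | 92560.00 | 183040.00
Σ | 6400.00 |  |  | 236960.00 | 576000.00
x̄ = 236960.00 / 6400.00 = 37.02 mm
ȳ = 576000.00 / 6400.00 = 90.00 mm

x̄ = 37.02 mm, ȳ = 90.00 mm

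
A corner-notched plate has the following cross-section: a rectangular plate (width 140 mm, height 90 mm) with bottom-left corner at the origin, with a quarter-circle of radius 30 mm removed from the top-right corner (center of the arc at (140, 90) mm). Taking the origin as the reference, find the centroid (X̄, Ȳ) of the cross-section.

plate: A = 140 × 90 = 12600.00, centroid at (70.00, 45.00).
removed quarter-circle: A = −¼π·30² = -706.86, centroid at (127.27, 77.27).
ΣA = 11893.14 mm²
ΣAX̄ = (12600.00)(70.00) + (-706.86)(127.27) = 792039.83 mm³
ΣAȲ = (12600.00)(45.00) + (-706.86)(77.27) = 512382.75 mm³
X̄ = 792039.83 / 11893.14 = 66.60 mm
Ȳ = 512382.75 / 11893.14 = 43.08 mm

X̄ = 66.60 mm, Ȳ = 43.08 mm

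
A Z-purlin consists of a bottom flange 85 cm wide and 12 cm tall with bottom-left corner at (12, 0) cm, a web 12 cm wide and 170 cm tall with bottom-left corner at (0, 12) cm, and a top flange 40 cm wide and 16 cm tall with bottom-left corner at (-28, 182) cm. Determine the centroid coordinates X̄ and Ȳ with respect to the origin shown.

X̄ = 16.95 cm, Ȳ = 88.00 cm

bottom flange: A = 85 × 12 = 1020.00, centroid at (54.50, 6.00).
web: A = 12 × 170 = 2040.00, centroid at (6.00, 97.00).
top flange: A = 40 × 16 = 640.00, centroid at (-8.00, 190.00).
ΣA = 3700.00 cm²
ΣAX̄ = (1020.00)(54.50) + (2040.00)(6.00) + (640.00)(-8.00) = 62710.00 cm³
ΣAȲ = (1020.00)(6.00) + (2040.00)(97.00) + (640.00)(190.00) = 325600.00 cm³
X̄ = 62710.00 / 3700.00 = 16.95 cm
Ȳ = 325600.00 / 3700.00 = 88.00 cm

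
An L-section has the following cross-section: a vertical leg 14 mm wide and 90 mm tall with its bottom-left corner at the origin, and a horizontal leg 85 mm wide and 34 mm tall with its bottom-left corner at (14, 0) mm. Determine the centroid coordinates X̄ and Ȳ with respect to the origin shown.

Part | A | x̄ᵢ | ȳᵢ | A·x̄ᵢ | A·ȳᵢ
vertical leg | 1260.00 | 7.00 | 45.00 | 8820.00 | 56700.00
horizontal leg | 2890.00 | 56.50 | 17.00 | 163285.00 | 49130.00
Σ | 4150.00 |  |  | 172105.00 | 105830.00
X̄ = 172105.00 / 4150.00 = 41.47 mm
Ȳ = 105830.00 / 4150.00 = 25.50 mm

X̄ = 41.47 mm, Ȳ = 25.50 mm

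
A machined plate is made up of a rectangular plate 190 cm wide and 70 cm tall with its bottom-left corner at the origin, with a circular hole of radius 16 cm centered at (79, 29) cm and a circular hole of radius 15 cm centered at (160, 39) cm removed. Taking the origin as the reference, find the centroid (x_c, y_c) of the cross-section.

x_c = 92.19 cm, y_c = 35.17 cm

plate: A = 190 × 70 = 13300.00, centroid at (95.00, 35.00).
hole 1: A = −π·16² = -804.25, centroid at (79.00, 29.00).
hole 2: A = −π·15² = -706.86, centroid at (160.00, 39.00).
ΣA = 11788.89 cm², ΣAx_c = 1086867.09 cm³, ΣAy_c = 414609.34 cm³.
x_c = 1086867.09/11788.89 = 92.19 cm; y_c = 414609.34/11788.89 = 35.17 cm.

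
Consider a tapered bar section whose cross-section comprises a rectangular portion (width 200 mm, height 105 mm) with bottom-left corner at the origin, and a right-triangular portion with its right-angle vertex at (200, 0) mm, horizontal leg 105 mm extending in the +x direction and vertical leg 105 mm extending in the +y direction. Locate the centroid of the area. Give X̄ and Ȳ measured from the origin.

rectangular portion: A = 200 × 105 = 21000.00, centroid at (100.00, 52.50).
triangular portion: A = ½·105·105 = 5512.50, centroid at (235.00, 35.00).
ΣA = 26512.50 mm²
ΣAX̄ = (21000.00)(100.00) + (5512.50)(235.00) = 3395437.50 mm³
ΣAȲ = (21000.00)(52.50) + (5512.50)(35.00) = 1295437.50 mm³
X̄ = 3395437.50 / 26512.50 = 128.07 mm
Ȳ = 1295437.50 / 26512.50 = 48.86 mm

X̄ = 128.07 mm, Ȳ = 48.86 mm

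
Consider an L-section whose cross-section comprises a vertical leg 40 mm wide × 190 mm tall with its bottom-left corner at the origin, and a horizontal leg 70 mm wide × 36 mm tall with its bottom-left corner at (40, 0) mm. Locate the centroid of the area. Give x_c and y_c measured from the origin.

x_c = 33.70 mm, y_c = 75.83 mm

vertical leg: A = 40 × 190 = 7600.00, centroid at (20.00, 95.00).
horizontal leg: A = 70 × 36 = 2520.00, centroid at (75.00, 18.00).
ΣA = 10120.00 mm², ΣAx_c = 341000.00 mm³, ΣAy_c = 767360.00 mm³.
x_c = 341000.00/10120.00 = 33.70 mm; y_c = 767360.00/10120.00 = 75.83 mm.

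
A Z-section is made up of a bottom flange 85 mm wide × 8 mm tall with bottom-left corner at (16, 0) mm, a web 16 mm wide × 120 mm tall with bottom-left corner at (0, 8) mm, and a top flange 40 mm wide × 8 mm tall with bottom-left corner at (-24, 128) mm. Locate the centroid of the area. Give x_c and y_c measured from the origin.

x_c = 18.45 mm, y_c = 60.11 mm

bottom flange: A = 85 × 8 = 680.00, centroid at (58.50, 4.00).
web: A = 16 × 120 = 1920.00, centroid at (8.00, 68.00).
top flange: A = 40 × 8 = 320.00, centroid at (-4.00, 132.00).
ΣA = 2920.00 mm²
ΣAx_c = (680.00)(58.50) + (1920.00)(8.00) + (320.00)(-4.00) = 53860.00 mm³
ΣAy_c = (680.00)(4.00) + (1920.00)(68.00) + (320.00)(132.00) = 175520.00 mm³
x_c = 53860.00 / 2920.00 = 18.45 mm
y_c = 175520.00 / 2920.00 = 60.11 mm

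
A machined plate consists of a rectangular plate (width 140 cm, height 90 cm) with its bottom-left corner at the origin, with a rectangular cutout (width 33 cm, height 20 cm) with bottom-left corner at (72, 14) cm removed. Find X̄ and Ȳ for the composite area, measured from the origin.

X̄ = 68.98 cm, Ȳ = 46.16 cm

plate: A = 140 × 90 = 12600.00, centroid at (70.00, 45.00).
hole: A = −(33 × 20) = -660.00, centroid at (88.50, 24.00).
ΣA = 11940.00 cm², ΣAX̄ = 823590.00 cm³, ΣAȲ = 551160.00 cm³.
X̄ = 823590.00/11940.00 = 68.98 cm; Ȳ = 551160.00/11940.00 = 46.16 cm.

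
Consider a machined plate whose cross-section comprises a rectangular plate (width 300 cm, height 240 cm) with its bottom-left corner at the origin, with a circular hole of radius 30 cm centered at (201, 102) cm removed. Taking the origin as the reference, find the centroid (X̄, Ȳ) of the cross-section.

Part | A | x̄ᵢ | ȳᵢ | A·x̄ᵢ | A·ȳᵢ
plate | 72000.00 | 150.00 | 120.00 | 10800000.00 | 8640000.00
hole | -2827.43 | 201.00 | 102.00 | -568314.11 | -288398.21
Σ | 69172.57 |  |  | 10231685.89 | 8351601.79
X̄ = 10231685.89 / 69172.57 = 147.92 cm
Ȳ = 8351601.79 / 69172.57 = 120.74 cm

X̄ = 147.92 cm, Ȳ = 120.74 cm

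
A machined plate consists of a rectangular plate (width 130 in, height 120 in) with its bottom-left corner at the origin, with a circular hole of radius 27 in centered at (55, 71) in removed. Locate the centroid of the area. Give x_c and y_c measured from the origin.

x_c = 66.72 in, y_c = 58.11 in

Part | A | x̄ᵢ | ȳᵢ | A·x̄ᵢ | A·ȳᵢ
plate | 15600.00 | 65.00 | 60.00 | 1014000.00 | 936000.00
hole | -2290.22 | 55.00 | 71.00 | -125962.16 | -162605.69
Σ | 13309.78 |  |  | 888037.84 | 773394.31
x_c = 888037.84 / 13309.78 = 66.72 in
y_c = 773394.31 / 13309.78 = 58.11 in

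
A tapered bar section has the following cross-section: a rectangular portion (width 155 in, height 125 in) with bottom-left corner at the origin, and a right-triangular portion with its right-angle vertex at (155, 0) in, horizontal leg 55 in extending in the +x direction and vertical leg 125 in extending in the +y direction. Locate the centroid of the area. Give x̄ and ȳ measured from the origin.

x̄ = 91.94 in, ȳ = 59.36 in

rectangular portion: A = 155 × 125 = 19375.00, centroid at (77.50, 62.50).
triangular portion: A = ½·55·125 = 3437.50, centroid at (173.33, 41.67).
ΣA = 22812.50 in²
ΣAx̄ = (19375.00)(77.50) + (3437.50)(173.33) = 2097395.83 in³
ΣAȳ = (19375.00)(62.50) + (3437.50)(41.67) = 1354166.67 in³
x̄ = 2097395.83 / 22812.50 = 91.94 in
ȳ = 1354166.67 / 22812.50 = 59.36 in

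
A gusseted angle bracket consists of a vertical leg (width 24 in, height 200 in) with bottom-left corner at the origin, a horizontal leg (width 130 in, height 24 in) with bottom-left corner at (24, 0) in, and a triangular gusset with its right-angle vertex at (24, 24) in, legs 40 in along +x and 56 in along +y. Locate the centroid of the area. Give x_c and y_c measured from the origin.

Part | A | x̄ᵢ | ȳᵢ | A·x̄ᵢ | A·ȳᵢ
vertical leg | 4800.00 | 12.00 | 100.00 | 57600.00 | 480000.00
horizontal leg | 3120.00 | 89.00 | 12.00 | 277680.00 | 37440.00
gusset | 1120.00 | 37.33 | 42.67 | 41813.33 | 47786.67
Σ | 9040.00 |  |  | 377093.33 | 565226.67
x_c = 377093.33 / 9040.00 = 41.71 in
y_c = 565226.67 / 9040.00 = 62.53 in

x_c = 41.71 in, y_c = 62.53 in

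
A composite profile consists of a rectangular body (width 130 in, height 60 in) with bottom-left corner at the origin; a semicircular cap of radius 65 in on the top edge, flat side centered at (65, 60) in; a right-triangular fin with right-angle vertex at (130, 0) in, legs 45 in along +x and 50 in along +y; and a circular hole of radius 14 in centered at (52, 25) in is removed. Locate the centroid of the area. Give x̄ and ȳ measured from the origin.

rectangular body: A = 130 × 60 = 7800.00, centroid at (65.00, 30.00).
semicircular top: A = ½π·65² = 6636.61, centroid at (65.00, 87.59).
triangular fin: A = ½·45·50 = 1125.00, centroid at (145.00, 16.67).
hole: A = −π·14² = -615.75, centroid at (52.00, 25.00).
ΣA = 14945.86 in², ΣAx̄ = 1069485.83 in³, ΣAȳ = 818636.40 in³.
x̄ = 1069485.83/14945.86 = 71.56 in; ȳ = 818636.40/14945.86 = 54.77 in.

x̄ = 71.56 in, ȳ = 54.77 in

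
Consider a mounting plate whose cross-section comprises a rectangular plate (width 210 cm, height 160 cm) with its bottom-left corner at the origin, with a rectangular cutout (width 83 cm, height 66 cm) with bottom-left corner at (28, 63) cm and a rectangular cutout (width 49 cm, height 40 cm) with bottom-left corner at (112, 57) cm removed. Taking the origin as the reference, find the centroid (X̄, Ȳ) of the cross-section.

plate: A = 210 × 160 = 33600.00, centroid at (105.00, 80.00).
hole 1: A = −(83 × 66) = -5478.00, centroid at (69.50, 96.00).
hole 2: A = −(49 × 40) = -1960.00, centroid at (136.50, 77.00).
ΣA = 26162.00 cm², ΣAX̄ = 2879739.00 cm³, ΣAȲ = 2011192.00 cm³.
X̄ = 2879739.00/26162.00 = 110.07 cm; Ȳ = 2011192.00/26162.00 = 76.87 cm.

X̄ = 110.07 cm, Ȳ = 76.87 cm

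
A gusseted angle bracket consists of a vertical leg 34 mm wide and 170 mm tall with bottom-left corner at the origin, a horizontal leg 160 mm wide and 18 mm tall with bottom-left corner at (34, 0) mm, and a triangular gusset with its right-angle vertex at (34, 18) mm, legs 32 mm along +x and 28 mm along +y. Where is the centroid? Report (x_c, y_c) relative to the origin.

x_c = 49.03 mm, y_c = 58.13 mm

Part | A | x̄ᵢ | ȳᵢ | A·x̄ᵢ | A·ȳᵢ
vertical leg | 5780.00 | 17.00 | 85.00 | 98260.00 | 491300.00
horizontal leg | 2880.00 | 114.00 | 9.00 | 328320.00 | 25920.00
gusset | 448.00 | 44.67 | 27.33 | 20010.67 | 12245.33
Σ | 9108.00 |  |  | 446590.67 | 529465.33
x_c = 446590.67 / 9108.00 = 49.03 mm
y_c = 529465.33 / 9108.00 = 58.13 mm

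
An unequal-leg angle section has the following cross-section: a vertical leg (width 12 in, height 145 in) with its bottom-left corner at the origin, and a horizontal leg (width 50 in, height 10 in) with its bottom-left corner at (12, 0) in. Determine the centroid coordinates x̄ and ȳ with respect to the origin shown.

Part | A | x̄ᵢ | ȳᵢ | A·x̄ᵢ | A·ȳᵢ
vertical leg | 1740.00 | 6.00 | 72.50 | 10440.00 | 126150.00
horizontal leg | 500.00 | 37.00 | 5.00 | 18500.00 | 2500.00
Σ | 2240.00 |  |  | 28940.00 | 128650.00
x̄ = 28940.00 / 2240.00 = 12.92 in
ȳ = 128650.00 / 2240.00 = 57.43 in

x̄ = 12.92 in, ȳ = 57.43 in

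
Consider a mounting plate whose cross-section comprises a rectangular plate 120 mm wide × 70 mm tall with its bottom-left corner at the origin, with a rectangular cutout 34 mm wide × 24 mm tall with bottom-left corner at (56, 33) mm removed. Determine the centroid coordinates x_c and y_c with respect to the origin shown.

x_c = 58.60 mm, y_c = 33.92 mm

plate: A = 120 × 70 = 8400.00, centroid at (60.00, 35.00).
hole: A = −(34 × 24) = -816.00, centroid at (73.00, 45.00).
ΣA = 7584.00 mm²
ΣAx_c = (8400.00)(60.00) + (-816.00)(73.00) = 444432.00 mm³
ΣAy_c = (8400.00)(35.00) + (-816.00)(45.00) = 257280.00 mm³
x_c = 444432.00 / 7584.00 = 58.60 mm
y_c = 257280.00 / 7584.00 = 33.92 mm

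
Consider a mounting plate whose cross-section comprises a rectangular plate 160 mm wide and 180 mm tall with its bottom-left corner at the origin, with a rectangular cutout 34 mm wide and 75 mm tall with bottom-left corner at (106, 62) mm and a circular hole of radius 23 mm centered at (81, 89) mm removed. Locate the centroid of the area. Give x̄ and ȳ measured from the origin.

x̄ = 75.47 mm, ȳ = 89.08 mm

Part | A | x̄ᵢ | ȳᵢ | A·x̄ᵢ | A·ȳᵢ
plate | 28800.00 | 80.00 | 90.00 | 2304000.00 | 2592000.00
hole 1 | -2550.00 | 123.00 | 99.50 | -313650.00 | -253725.00
hole 2 | -1661.90 | 81.00 | 89.00 | -134614.10 | -147909.32
Σ | 24588.10 |  |  | 1855735.90 | 2190365.68
x̄ = 1855735.90 / 24588.10 = 75.47 mm
ȳ = 2190365.68 / 24588.10 = 89.08 mm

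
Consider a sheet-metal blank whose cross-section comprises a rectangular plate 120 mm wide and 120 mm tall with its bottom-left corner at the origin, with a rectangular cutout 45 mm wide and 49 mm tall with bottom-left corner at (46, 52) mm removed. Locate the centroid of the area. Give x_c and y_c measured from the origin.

x_c = 58.46 mm, y_c = 57.02 mm

Part | A | x̄ᵢ | ȳᵢ | A·x̄ᵢ | A·ȳᵢ
plate | 14400.00 | 60.00 | 60.00 | 864000.00 | 864000.00
hole | -2205.00 | 68.50 | 76.50 | -151042.50 | -168682.50
Σ | 12195.00 |  |  | 712957.50 | 695317.50
x_c = 712957.50 / 12195.00 = 58.46 mm
y_c = 695317.50 / 12195.00 = 57.02 mm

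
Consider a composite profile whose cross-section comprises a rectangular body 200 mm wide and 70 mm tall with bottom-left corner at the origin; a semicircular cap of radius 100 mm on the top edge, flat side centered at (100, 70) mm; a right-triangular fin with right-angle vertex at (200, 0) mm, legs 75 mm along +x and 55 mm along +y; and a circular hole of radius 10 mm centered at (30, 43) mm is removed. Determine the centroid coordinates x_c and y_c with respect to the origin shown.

Part | A | x̄ᵢ | ȳᵢ | A·x̄ᵢ | A·ȳᵢ
rectangular body | 14000.00 | 100.00 | 35.00 | 1400000.00 | 490000.00
semicircular top | 15707.96 | 100.00 | 112.44 | 1570796.33 | 1766224.10
triangular fin | 2062.50 | 225.00 | 18.33 | 464062.50 | 37812.50
hole | -314.16 | 30.00 | 43.00 | -9424.78 | -13508.85
Σ | 31456.30 |  |  | 3425434.05 | 2280527.75
x_c = 3425434.05 / 31456.30 = 108.89 mm
y_c = 2280527.75 / 31456.30 = 72.50 mm

x_c = 108.89 mm, y_c = 72.50 mm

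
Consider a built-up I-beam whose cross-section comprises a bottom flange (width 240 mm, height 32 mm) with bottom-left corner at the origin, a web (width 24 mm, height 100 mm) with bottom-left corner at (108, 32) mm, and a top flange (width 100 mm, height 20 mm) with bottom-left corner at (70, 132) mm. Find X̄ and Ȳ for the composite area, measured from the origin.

X̄ = 120.00 mm, Ȳ = 49.97 mm

bottom flange: A = 240 × 32 = 7680.00, centroid at (120.00, 16.00).
web: A = 24 × 100 = 2400.00, centroid at (120.00, 82.00).
top flange: A = 100 × 20 = 2000.00, centroid at (120.00, 142.00).
ΣA = 12080.00 mm², ΣAX̄ = 1449600.00 mm³, ΣAȲ = 603680.00 mm³.
X̄ = 1449600.00/12080.00 = 120.00 mm; Ȳ = 603680.00/12080.00 = 49.97 mm.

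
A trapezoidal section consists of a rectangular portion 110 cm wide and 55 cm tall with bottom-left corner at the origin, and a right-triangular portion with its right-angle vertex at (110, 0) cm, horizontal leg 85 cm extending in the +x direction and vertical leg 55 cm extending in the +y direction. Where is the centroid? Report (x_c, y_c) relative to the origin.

rectangular portion: A = 110 × 55 = 6050.00, centroid at (55.00, 27.50).
triangular portion: A = ½·85·55 = 2337.50, centroid at (138.33, 18.33).
ΣA = 8387.50 cm², ΣAx_c = 656104.17 cm³, ΣAy_c = 209229.17 cm³.
x_c = 656104.17/8387.50 = 78.22 cm; y_c = 209229.17/8387.50 = 24.95 cm.

x_c = 78.22 cm, y_c = 24.95 cm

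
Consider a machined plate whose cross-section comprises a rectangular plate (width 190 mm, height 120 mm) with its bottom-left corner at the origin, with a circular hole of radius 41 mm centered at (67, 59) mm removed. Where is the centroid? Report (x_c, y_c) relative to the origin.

plate: A = 190 × 120 = 22800.00, centroid at (95.00, 60.00).
hole: A = −π·41² = -5281.02, centroid at (67.00, 59.00).
ΣA = 17518.98 mm², ΣAx_c = 1812171.84 mm³, ΣAy_c = 1056419.98 mm³.
x_c = 1812171.84/17518.98 = 103.44 mm; y_c = 1056419.98/17518.98 = 60.30 mm.

x_c = 103.44 mm, y_c = 60.30 mm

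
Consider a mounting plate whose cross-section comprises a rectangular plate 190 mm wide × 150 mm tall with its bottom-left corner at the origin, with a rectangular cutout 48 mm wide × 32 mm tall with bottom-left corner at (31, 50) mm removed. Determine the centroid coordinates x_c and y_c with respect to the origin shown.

x_c = 97.28 mm, y_c = 75.51 mm

plate: A = 190 × 150 = 28500.00, centroid at (95.00, 75.00).
hole: A = −(48 × 32) = -1536.00, centroid at (55.00, 66.00).
ΣA = 26964.00 mm²
ΣAx_c = (28500.00)(95.00) + (-1536.00)(55.00) = 2623020.00 mm³
ΣAy_c = (28500.00)(75.00) + (-1536.00)(66.00) = 2036124.00 mm³
x_c = 2623020.00 / 26964.00 = 97.28 mm
y_c = 2036124.00 / 26964.00 = 75.51 mm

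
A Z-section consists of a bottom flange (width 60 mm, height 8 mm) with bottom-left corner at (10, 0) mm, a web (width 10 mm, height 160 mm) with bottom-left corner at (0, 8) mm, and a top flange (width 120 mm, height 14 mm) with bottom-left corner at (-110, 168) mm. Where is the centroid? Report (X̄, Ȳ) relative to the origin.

X̄ = -15.11 mm, Ȳ = 116.15 mm

Part | A | x̄ᵢ | ȳᵢ | A·x̄ᵢ | A·ȳᵢ
bottom flange | 480.00 | 40.00 | 4.00 | 19200.00 | 1920.00
web | 1600.00 | 5.00 | 88.00 | 8000.00 | 140800.00
top flange | 1680.00 | -50.00 | 175.00 | -84000.00 | 294000.00
Σ | 3760.00 |  |  | -56800.00 | 436720.00
X̄ = -56800.00 / 3760.00 = -15.11 mm
Ȳ = 436720.00 / 3760.00 = 116.15 mm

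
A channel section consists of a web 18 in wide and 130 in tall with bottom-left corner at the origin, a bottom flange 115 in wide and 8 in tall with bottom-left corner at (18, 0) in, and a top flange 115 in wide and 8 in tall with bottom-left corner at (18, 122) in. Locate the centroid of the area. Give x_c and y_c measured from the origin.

x_c = 38.27 in, y_c = 65.00 in

web: A = 18 × 130 = 2340.00, centroid at (9.00, 65.00).
bottom flange: A = 115 × 8 = 920.00, centroid at (75.50, 4.00).
top flange: A = 115 × 8 = 920.00, centroid at (75.50, 126.00).
ΣA = 4180.00 in², ΣAx_c = 159980.00 in³, ΣAy_c = 271700.00 in³.
x_c = 159980.00/4180.00 = 38.27 in; y_c = 271700.00/4180.00 = 65.00 in.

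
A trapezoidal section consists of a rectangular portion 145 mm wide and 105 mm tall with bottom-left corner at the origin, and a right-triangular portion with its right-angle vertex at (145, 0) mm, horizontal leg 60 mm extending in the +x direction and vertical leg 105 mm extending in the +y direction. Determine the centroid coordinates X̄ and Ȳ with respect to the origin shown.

rectangular portion: A = 145 × 105 = 15225.00, centroid at (72.50, 52.50).
triangular portion: A = ½·60·105 = 3150.00, centroid at (165.00, 35.00).
ΣA = 18375.00 mm²
ΣAX̄ = (15225.00)(72.50) + (3150.00)(165.00) = 1623562.50 mm³
ΣAȲ = (15225.00)(52.50) + (3150.00)(35.00) = 909562.50 mm³
X̄ = 1623562.50 / 18375.00 = 88.36 mm
Ȳ = 909562.50 / 18375.00 = 49.50 mm

X̄ = 88.36 mm, Ȳ = 49.50 mm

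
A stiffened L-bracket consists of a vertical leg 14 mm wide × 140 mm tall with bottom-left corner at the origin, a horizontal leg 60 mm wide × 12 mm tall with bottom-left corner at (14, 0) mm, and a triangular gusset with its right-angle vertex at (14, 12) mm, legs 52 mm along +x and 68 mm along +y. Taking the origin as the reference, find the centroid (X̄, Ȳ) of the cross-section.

X̄ = 22.66 mm, Ȳ = 45.60 mm

vertical leg: A = 14 × 140 = 1960.00, centroid at (7.00, 70.00).
horizontal leg: A = 60 × 12 = 720.00, centroid at (44.00, 6.00).
gusset: A = ½·52·68 = 1768.00, centroid at (31.33, 34.67).
ΣA = 4448.00 mm²
ΣAX̄ = (1960.00)(7.00) + (720.00)(44.00) + (1768.00)(31.33) = 100797.33 mm³
ΣAȲ = (1960.00)(70.00) + (720.00)(6.00) + (1768.00)(34.67) = 202810.67 mm³
X̄ = 100797.33 / 4448.00 = 22.66 mm
Ȳ = 202810.67 / 4448.00 = 45.60 mm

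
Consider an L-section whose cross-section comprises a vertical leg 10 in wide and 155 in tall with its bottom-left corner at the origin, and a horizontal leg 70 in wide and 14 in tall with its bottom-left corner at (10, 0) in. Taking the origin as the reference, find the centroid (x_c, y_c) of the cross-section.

x_c = 20.49 in, y_c = 50.19 in

vertical leg: A = 10 × 155 = 1550.00, centroid at (5.00, 77.50).
horizontal leg: A = 70 × 14 = 980.00, centroid at (45.00, 7.00).
ΣA = 2530.00 in², ΣAx_c = 51850.00 in³, ΣAy_c = 126985.00 in³.
x_c = 51850.00/2530.00 = 20.49 in; y_c = 126985.00/2530.00 = 50.19 in.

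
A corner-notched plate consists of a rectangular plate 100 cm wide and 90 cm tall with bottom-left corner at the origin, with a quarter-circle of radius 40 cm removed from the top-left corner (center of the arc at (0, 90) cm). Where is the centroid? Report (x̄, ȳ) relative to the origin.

x̄ = 55.36 cm, ȳ = 40.45 cm

Part | A | x̄ᵢ | ȳᵢ | A·x̄ᵢ | A·ȳᵢ
plate | 9000.00 | 50.00 | 45.00 | 450000.00 | 405000.00
removed quarter-circle | -1256.64 | 16.98 | 73.02 | -21333.33 | -91764.00
Σ | 7743.36 |  |  | 428666.67 | 313236.00
x̄ = 428666.67 / 7743.36 = 55.36 cm
ȳ = 313236.00 / 7743.36 = 40.45 cm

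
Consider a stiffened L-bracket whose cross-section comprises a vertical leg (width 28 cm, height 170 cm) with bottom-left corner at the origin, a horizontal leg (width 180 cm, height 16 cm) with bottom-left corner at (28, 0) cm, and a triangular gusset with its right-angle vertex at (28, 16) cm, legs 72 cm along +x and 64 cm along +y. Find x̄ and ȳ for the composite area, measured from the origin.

vertical leg: A = 28 × 170 = 4760.00, centroid at (14.00, 85.00).
horizontal leg: A = 180 × 16 = 2880.00, centroid at (118.00, 8.00).
gusset: A = ½·72·64 = 2304.00, centroid at (52.00, 37.33).
ΣA = 9944.00 cm²
ΣAx̄ = (4760.00)(14.00) + (2880.00)(118.00) + (2304.00)(52.00) = 526288.00 cm³
ΣAȳ = (4760.00)(85.00) + (2880.00)(8.00) + (2304.00)(37.33) = 513656.00 cm³
x̄ = 526288.00 / 9944.00 = 52.93 cm
ȳ = 513656.00 / 9944.00 = 51.65 cm

x̄ = 52.93 cm, ȳ = 51.65 cm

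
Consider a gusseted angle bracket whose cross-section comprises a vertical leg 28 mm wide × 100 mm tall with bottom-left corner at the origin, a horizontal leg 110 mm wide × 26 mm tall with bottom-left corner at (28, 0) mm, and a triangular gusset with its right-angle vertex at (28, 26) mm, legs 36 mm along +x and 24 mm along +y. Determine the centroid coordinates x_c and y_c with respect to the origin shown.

x_c = 48.24 mm, y_c = 31.50 mm

Part | A | x̄ᵢ | ȳᵢ | A·x̄ᵢ | A·ȳᵢ
vertical leg | 2800.00 | 14.00 | 50.00 | 39200.00 | 140000.00
horizontal leg | 2860.00 | 83.00 | 13.00 | 237380.00 | 37180.00
gusset | 432.00 | 40.00 | 34.00 | 17280.00 | 14688.00
Σ | 6092.00 |  |  | 293860.00 | 191868.00
x_c = 293860.00 / 6092.00 = 48.24 mm
y_c = 191868.00 / 6092.00 = 31.50 mm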